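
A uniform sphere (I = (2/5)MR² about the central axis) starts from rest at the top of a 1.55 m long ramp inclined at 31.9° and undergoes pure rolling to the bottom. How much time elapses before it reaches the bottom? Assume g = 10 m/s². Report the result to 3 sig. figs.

t ≈ 0.906 s

With I = (2/5)MR², the ratio k = I/(MR²) is 0.4.
Newton's second law down the slope: Mg sinθ − f = Ma. The torque equation fR = Iα (with α = a/R) gives f = kMa.
Hence a = g sinθ/(1+k) = 10×sin31.9°/1.4 = 3.775 m/s².
Starting from rest, L = ½at², so t = √(2L/a) = √(2×1.55/3.775) ≈ 0.906 s.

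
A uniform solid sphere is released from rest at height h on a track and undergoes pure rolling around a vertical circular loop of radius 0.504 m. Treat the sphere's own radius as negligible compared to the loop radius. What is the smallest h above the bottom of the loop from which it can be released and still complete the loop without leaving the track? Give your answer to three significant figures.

The moment of inertia is (2/5)MR², giving k ≡ I/(MR²) = 0.4.
At the top of the loop, the minimum-contact condition is Mg = Mv_top²/r, so v_top² = gr.
With ω = v/R, the kinetic energy at speed v is ½(1+k)Mv² = (7/10)Mv².
Energy conservation from release (height h) to the top (height 2r): Mgh = Mg(2r) + (7/10)M·gr.
Thus h_min = 2r + (1+k)r/2 = r(2 + 1.4/2) = 0.504 × 2.7 ≈ 1.36 m.

h_min ≈ 1.36 m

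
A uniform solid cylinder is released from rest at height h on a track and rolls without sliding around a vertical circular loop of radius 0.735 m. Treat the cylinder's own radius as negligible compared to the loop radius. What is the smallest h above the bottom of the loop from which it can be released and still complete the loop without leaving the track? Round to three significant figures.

For this body I = (1/2)MR², i.e. k = I/(MR²) = 0.5.
At the top of the loop, the minimum-contact condition is Mg = Mv_top²/r, so v_top² = gr.
With ω = v/R, the kinetic energy at speed v is ½(1+k)Mv² = (3/4)Mv².
Energy conservation from release (height h) to the top (height 2r): Mgh = Mg(2r) + (3/4)M·gr.
Thus h_min = 2r + (1+k)r/2 = r(2 + 1.5/2) = 0.735 × 2.75 ≈ 2.02 m.

h_min ≈ 2.02 m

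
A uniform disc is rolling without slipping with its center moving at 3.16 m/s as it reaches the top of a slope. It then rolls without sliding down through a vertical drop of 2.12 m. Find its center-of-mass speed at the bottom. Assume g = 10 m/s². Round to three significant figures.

v ≈ 6.18 m/s

The moment of inertia is (1/2)MR², giving k ≡ I/(MR²) = 0.5.
The rolling condition ω = v/R makes the rotational term ½I(v/R)² = ½kMv², so KE_total = ½(1+k)Mv² = (3/4)Mv².
Energy conservation: (3/4)Mv₀² + Mgh = (3/4)Mv², so v² = v₀² + 2gh/(1+k).
v = √(3.16² + 2×10×2.12/1.5) = √38.25 ≈ 6.18 m/s.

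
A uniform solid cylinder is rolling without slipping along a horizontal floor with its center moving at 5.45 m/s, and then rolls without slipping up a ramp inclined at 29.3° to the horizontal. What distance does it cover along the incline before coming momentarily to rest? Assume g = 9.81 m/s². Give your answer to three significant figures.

For this body I = (1/2)MR², i.e. k = I/(MR²) = 0.5.
Rolling without slipping gives ω = v/R, so the total kinetic energy is ½Mv² + ½Iω² = ½(1+k)Mv² = (3/4)Mv².
Setting this equal to Mgh gives the vertical rise h = (1+k)v₀²/(2g) = 1.5×5.45²/(2×9.81) = 2.271 m.
The distance along the slope is d = h/sinθ = 2.271/sin29.3° ≈ 4.64 m.

d ≈ 4.64 m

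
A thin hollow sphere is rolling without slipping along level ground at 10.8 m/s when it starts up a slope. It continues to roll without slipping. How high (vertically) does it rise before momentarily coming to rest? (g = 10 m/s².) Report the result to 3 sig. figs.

h ≈ 9.72 m

For this body I = (2/3)MR², i.e. k = I/(MR²) = 2/3.
Pure rolling means v = ωR; then KE = ½Mv² + ½I(v/R)² = ½(1+k)Mv² = (5/6)Mv².
All of this converts to potential energy at the highest point: (5/6)Mv₀² = Mgh.
Thus h = (1+k)v₀²/(2g) = 1.667 × 10.8² / (2 × 10) ≈ 9.72 m.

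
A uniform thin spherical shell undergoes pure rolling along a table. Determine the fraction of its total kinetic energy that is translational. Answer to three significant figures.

With I = (2/3)MR², the ratio k = I/(MR²) is 2/3.
With ω = v/R, KE_trans = ½Mv² and KE_rot = ½Iω² = ½kMv², so KE_total = ½(1+k)Mv².
The translational fraction is therefore 1/(1+k) = 1/1.667 ≈ 0.600.

fraction ≈ 0.600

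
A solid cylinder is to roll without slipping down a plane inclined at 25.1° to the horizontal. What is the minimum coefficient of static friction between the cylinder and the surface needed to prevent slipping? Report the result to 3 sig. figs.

μ_min ≈ 0.156

Here I = (1/2)MR², so the shape factor k = I/(MR²) = 0.5.
Newton's second law down the slope: Mg sinθ − f = Ma. The torque equation fR = Iα (with α = a/R) gives f = kMa.
These give a = g sinθ/(1+k) and the required friction f = kMg sinθ/(1+k).
The normal force is N = Mg cosθ, so μ_min = f/N = k tanθ/(1+k).
μ_min = 0.5 × tan25.1° / 1.5 ≈ 0.156.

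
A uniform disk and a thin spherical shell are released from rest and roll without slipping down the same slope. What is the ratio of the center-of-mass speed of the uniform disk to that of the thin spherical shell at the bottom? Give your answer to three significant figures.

v_ratio ≈ 1.05

Each satisfies Mgh = ½(1+k)Mv² with k = I/(MR²), so v ∝ 1/√(1+k).
For the uniform disk k = 0.5; for the thin spherical shell k = 2/3.
v₁/v₂ = √((1+k₂)/(1+k₁)) = √(1.667/1.5) ≈ 1.05.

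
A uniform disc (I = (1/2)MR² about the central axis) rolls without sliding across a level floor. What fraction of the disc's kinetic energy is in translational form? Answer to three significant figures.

For this body I = (1/2)MR², i.e. k = I/(MR²) = 0.5.
With ω = v/R, KE_trans = ½Mv² and KE_rot = ½Iω² = ½kMv², so KE_total = ½(1+k)Mv².
The translational fraction is therefore 1/(1+k) = 1/1.5 ≈ 0.667.

fraction ≈ 0.667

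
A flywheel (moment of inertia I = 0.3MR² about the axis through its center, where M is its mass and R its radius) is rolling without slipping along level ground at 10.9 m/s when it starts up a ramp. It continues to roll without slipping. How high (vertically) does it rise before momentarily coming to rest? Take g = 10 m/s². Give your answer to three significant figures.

h ≈ 7.72 m

For this body I = 0.3MR², i.e. k = I/(MR²) = 0.3.
Pure rolling means v = ωR; then KE = ½Mv² + ½I(v/R)² = ½(1+k)Mv² = (13/20)Mv².
All of this converts to potential energy at the highest point: (13/20)Mv₀² = Mgh.
Thus h = (1+k)v₀²/(2g) = 1.3 × 10.9² / (2 × 10) ≈ 7.72 m.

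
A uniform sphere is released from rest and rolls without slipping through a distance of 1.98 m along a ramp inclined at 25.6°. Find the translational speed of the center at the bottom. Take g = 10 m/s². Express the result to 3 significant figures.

v ≈ 3.50 m/s

Here I = (2/5)MR², so the shape factor k = I/(MR²) = 0.4.
The rolling condition ω = v/R makes the rotational term ½I(v/R)² = ½kMv², so KE_total = ½(1+k)Mv² = (7/10)Mv².
The vertical drop is h = L sinθ = 1.98 × sin25.6° = 0.8555 m.
Energy conservation: Mgh = (7/10)Mv², so v = √(2gh/(1+k)) = √(2 × 10 × 0.8555 / 1.4) ≈ 3.50 m/s.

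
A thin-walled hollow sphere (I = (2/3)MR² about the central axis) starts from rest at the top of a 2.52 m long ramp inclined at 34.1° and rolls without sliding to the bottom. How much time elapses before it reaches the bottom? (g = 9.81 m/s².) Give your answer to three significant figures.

t ≈ 1.24 s

With I = (2/3)MR², the ratio k = I/(MR²) is 2/3.
Newton's second law down the slope: Mg sinθ − f = Ma. The torque equation fR = Iα (with α = a/R) gives f = kMa.
Hence a = g sinθ/(1+k) = 9.81×sin34.1°/1.667 = 3.3 m/s².
With constant a from rest, t = √(2L/a) = √(2·2.52/3.3) ≈ 1.24 s.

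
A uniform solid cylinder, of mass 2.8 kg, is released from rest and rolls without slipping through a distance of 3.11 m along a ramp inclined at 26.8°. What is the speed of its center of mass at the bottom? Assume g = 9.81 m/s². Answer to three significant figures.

For this body I = (1/2)MR², i.e. k = I/(MR²) = 0.5.
The rolling condition ω = v/R makes the rotational term ½I(v/R)² = ½kMv², so KE_total = ½(1+k)Mv² = (3/4)Mv².
The vertical drop is h = L sinθ = 3.11 × sin26.8° = 1.402 m.
Energy conservation: Mgh = (3/4)Mv², so v = √(2gh/(1+k)) = √(2 × 9.81 × 1.402 / 1.5) ≈ 4.28 m/s.

v ≈ 4.28 m/s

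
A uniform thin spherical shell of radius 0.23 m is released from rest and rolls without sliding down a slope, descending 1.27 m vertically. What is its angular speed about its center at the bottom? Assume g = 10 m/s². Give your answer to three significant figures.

ω ≈ 17.0 rad/s

Here I = (2/3)MR², so the shape factor k = I/(MR²) = 2/3.
The rolling condition ω = v/R makes the rotational term ½I(v/R)² = ½kMv², so KE_total = ½(1+k)Mv² = (5/6)Mv².
Energy conservation Mgh = ½(1+k)Mv² gives v = √(2gh/(1+k)) = √(2 × 10 × 1.27 / 1.667) = 3.904 m/s.
Then ω = v/R = 3.904 / 0.23 ≈ 17.0 rad/s.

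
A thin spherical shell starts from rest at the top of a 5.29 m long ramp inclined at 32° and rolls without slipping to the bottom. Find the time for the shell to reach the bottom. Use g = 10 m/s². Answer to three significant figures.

For this body I = (2/3)MR², i.e. k = I/(MR²) = 2/3.
Along the incline Mg sinθ − f = Ma, and torque about the center fR = Iα = kMR²(a/R) gives f = kMa.
Hence a = g sinθ/(1+k) = 10×sin32°/1.667 = 3.18 m/s².
With constant a from rest, t = √(2L/a) = √(2·5.29/3.18) ≈ 1.82 s.

t ≈ 1.82 s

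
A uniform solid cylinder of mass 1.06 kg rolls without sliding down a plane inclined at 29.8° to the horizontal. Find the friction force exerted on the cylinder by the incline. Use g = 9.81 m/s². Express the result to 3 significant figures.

f ≈ 1.72 N

With I = (1/2)MR², the ratio k = I/(MR²) is 0.5.
Along the incline Mg sinθ − f = Ma, and torque about the center fR = Iα = kMR²(a/R) gives f = kMa.
Combining, a = g sinθ/(1+k) and f = kMa = kMg sinθ/(1+k).
f = 0.5 × 1.06 × 9.81 × sin29.8° / 1.5 ≈ 1.72 N.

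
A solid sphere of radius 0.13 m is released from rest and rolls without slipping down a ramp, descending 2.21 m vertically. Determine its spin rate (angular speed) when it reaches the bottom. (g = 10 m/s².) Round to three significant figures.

ω ≈ 43.2 rad/s

The moment of inertia is (2/5)MR², giving k ≡ I/(MR²) = 0.4.
Since it rolls without slipping, ω = v/R and KE = ½Mv² + ½Iω² = ½(1+k)Mv² = (7/10)Mv².
Energy conservation Mgh = ½(1+k)Mv² gives v = √(2gh/(1+k)) = √(2 × 10 × 2.21 / 1.4) = 5.619 m/s.
Then ω = v/R = 5.619 / 0.13 ≈ 43.2 rad/s.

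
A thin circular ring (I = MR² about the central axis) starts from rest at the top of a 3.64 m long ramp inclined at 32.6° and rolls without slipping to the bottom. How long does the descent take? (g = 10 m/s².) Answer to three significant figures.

t ≈ 1.64 s

For this body I = MR², i.e. k = I/(MR²) = 1.
Newton's second law down the slope: Mg sinθ − f = Ma. The torque equation fR = Iα (with α = a/R) gives f = kMa.
Hence a = g sinθ/(1+k) = 10×sin32.6°/2 = 2.694 m/s².
Starting from rest, L = ½at², so t = √(2L/a) = √(2×3.64/2.694) ≈ 1.64 s.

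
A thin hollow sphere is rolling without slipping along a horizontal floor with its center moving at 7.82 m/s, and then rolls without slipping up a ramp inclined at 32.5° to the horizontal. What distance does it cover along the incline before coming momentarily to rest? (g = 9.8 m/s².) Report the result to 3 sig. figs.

d ≈ 9.68 m

For this body I = (2/3)MR², i.e. k = I/(MR²) = 2/3.
Since it rolls without slipping, ω = v/R and KE = ½Mv² + ½Iω² = ½(1+k)Mv² = (5/6)Mv².
Setting this equal to Mgh gives the vertical rise h = (1+k)v₀²/(2g) = 1.667×7.82²/(2×9.8) = 5.2 m.
Along the incline, d = h/sinθ = 5.2/sin32.5° ≈ 9.68 m.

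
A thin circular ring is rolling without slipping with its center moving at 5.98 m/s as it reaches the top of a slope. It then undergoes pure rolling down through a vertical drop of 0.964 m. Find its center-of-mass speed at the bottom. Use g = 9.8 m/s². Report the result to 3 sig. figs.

v ≈ 6.72 m/s

With I = MR², the ratio k = I/(MR²) is 1.
Pure rolling means v = ωR; then KE = ½Mv² + ½I(v/R)² = ½(1+k)Mv² = Mv².
Conserving energy between top and bottom: Mv² = Mv₀² + Mgh, hence v² = v₀² + 2gh/(1+k).
v = √(5.98² + 2×9.8×0.964/2) = √45.21 ≈ 6.72 m/s.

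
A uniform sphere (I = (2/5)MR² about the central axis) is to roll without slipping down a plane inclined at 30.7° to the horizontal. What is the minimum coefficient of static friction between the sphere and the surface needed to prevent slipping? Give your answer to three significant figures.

μ_min ≈ 0.170

With I = (2/5)MR², the ratio k = I/(MR²) is 0.4.
Translational: Mg sinθ − f = Ma. Rotational about the CM: fR = Iα = kMRa, so f = kMa.
These give a = g sinθ/(1+k) and the required friction f = kMg sinθ/(1+k).
The normal force is N = Mg cosθ, so μ_min = f/N = k tanθ/(1+k).
μ_min = 0.4 × tan30.7° / 1.4 ≈ 0.170.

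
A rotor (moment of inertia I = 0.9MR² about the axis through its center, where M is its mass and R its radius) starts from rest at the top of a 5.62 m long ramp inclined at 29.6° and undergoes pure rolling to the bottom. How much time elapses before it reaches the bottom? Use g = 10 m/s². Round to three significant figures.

For this body I = 0.9MR², i.e. k = I/(MR²) = 0.9.
Newton's second law down the slope: Mg sinθ − f = Ma. The torque equation fR = Iα (with α = a/R) gives f = kMa.
Hence a = g sinθ/(1+k) = 10×sin29.6°/1.9 = 2.6 m/s².
Starting from rest, L = ½at², so t = √(2L/a) = √(2×5.62/2.6) ≈ 2.08 s.

t ≈ 2.08 s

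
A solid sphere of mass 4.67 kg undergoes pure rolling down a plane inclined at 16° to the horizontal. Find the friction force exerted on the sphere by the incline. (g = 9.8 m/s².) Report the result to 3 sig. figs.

Here I = (2/5)MR², so the shape factor k = I/(MR²) = 0.4.
Newton's second law down the slope: Mg sinθ − f = Ma. The torque equation fR = Iα (with α = a/R) gives f = kMa.
Combining, a = g sinθ/(1+k) and f = kMa = kMg sinθ/(1+k).
f = 0.4 × 4.67 × 9.8 × sin16° / 1.4 ≈ 3.60 N.

f ≈ 3.60 N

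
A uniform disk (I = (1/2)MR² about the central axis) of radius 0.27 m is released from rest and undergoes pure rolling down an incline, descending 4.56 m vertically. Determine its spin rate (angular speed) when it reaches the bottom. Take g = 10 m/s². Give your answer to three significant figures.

ω ≈ 28.9 rad/s

The moment of inertia is (1/2)MR², giving k ≡ I/(MR²) = 0.5.
Pure rolling means v = ωR; then KE = ½Mv² + ½I(v/R)² = ½(1+k)Mv² = (3/4)Mv².
Energy conservation Mgh = ½(1+k)Mv² gives v = √(2gh/(1+k)) = √(2 × 10 × 4.56 / 1.5) = 7.797 m/s.
The angular speed follows from ω = v/R = 7.797/0.27 ≈ 28.9 rad/s.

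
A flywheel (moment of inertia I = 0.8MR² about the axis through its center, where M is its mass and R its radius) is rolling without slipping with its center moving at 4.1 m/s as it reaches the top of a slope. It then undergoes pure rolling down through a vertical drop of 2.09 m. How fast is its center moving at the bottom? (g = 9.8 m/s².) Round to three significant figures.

v ≈ 6.29 m/s

For this body I = 0.8MR², i.e. k = I/(MR²) = 0.8.
The rolling condition ω = v/R makes the rotational term ½I(v/R)² = ½kMv², so KE_total = ½(1+k)Mv² = (9/10)Mv².
Energy conservation: (9/10)Mv₀² + Mgh = (9/10)Mv², so v² = v₀² + 2gh/(1+k).
v = √(4.1² + 2×9.8×2.09/1.8) = √39.57 ≈ 6.29 m/s.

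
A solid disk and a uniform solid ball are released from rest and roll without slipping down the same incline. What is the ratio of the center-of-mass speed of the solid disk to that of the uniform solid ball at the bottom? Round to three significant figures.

Each satisfies Mgh = ½(1+k)Mv² with k = I/(MR²), so v ∝ 1/√(1+k).
For the solid disk k = 0.5; for the uniform solid ball k = 0.4.
v₁/v₂ = √((1+k₂)/(1+k₁)) = √(1.4/1.5) ≈ 0.966.

v_ratio ≈ 0.966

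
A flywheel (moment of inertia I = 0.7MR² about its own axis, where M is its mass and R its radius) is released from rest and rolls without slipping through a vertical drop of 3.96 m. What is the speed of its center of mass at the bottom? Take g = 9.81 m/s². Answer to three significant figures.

v ≈ 6.76 m/s

With I = 0.7MR², the ratio k = I/(MR²) is 0.7.
The rolling condition ω = v/R makes the rotational term ½I(v/R)² = ½kMv², so KE_total = ½(1+k)Mv² = (17/20)Mv².
Energy conservation: Mgh = (17/20)Mv², so v = √(2gh/(1+k)) = √(2 × 9.81 × 3.96 / 1.7) ≈ 6.76 m/s.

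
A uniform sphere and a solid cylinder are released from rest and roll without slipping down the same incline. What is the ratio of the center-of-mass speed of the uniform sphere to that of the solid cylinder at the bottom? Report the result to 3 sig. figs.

v_ratio ≈ 1.04

Each satisfies Mgh = ½(1+k)Mv² with k = I/(MR²), so v ∝ 1/√(1+k).
For the uniform sphere k = 0.4; for the solid cylinder k = 0.5.
v₁/v₂ = √((1+k₂)/(1+k₁)) = √(1.5/1.4) ≈ 1.04.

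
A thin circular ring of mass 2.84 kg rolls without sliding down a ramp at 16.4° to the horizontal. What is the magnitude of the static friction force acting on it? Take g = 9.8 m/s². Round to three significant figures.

f ≈ 3.93 N

For this body I = MR², i.e. k = I/(MR²) = 1.
Translational: Mg sinθ − f = Ma. Rotational about the CM: fR = Iα = kMRa, so f = kMa.
Combining, a = g sinθ/(1+k) and f = kMa = kMg sinθ/(1+k).
f = 1 × 2.84 × 9.8 × sin16.4° / 2 ≈ 3.93 N.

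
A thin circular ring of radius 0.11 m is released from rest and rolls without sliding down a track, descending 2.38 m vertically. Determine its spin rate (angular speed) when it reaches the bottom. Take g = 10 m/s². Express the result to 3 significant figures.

ω ≈ 44.4 rad/s

Here I = MR², so the shape factor k = I/(MR²) = 1.
Since it rolls without slipping, ω = v/R and KE = ½Mv² + ½Iω² = ½(1+k)Mv² = Mv².
Energy conservation Mgh = ½(1+k)Mv² gives v = √(2gh/(1+k)) = √(2 × 10 × 2.38 / 2) = 4.879 m/s.
Then ω = v/R = 4.879 / 0.11 ≈ 44.4 rad/s.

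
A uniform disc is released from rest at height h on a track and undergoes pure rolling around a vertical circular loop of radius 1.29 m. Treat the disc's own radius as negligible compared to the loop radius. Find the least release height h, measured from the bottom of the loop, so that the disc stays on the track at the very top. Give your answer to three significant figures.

For this body I = (1/2)MR², i.e. k = I/(MR²) = 0.5.
At the top of the loop, the minimum-contact condition is Mg = Mv_top²/r, so v_top² = gr.
With ω = v/R, the kinetic energy at speed v is ½(1+k)Mv² = (3/4)Mv².
Energy conservation from release (height h) to the top (height 2r): Mgh = Mg(2r) + (3/4)M·gr.
Thus h_min = 2r + (1+k)r/2 = r(2 + 1.5/2) = 1.29 × 2.75 ≈ 3.55 m.

h_min ≈ 3.55 m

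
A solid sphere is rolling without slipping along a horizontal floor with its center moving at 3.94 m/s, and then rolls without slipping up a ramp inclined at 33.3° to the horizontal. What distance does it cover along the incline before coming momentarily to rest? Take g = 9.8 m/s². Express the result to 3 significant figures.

d ≈ 2.02 m

The moment of inertia is (2/5)MR², giving k ≡ I/(MR²) = 0.4.
Pure rolling means v = ωR; then KE = ½Mv² + ½I(v/R)² = ½(1+k)Mv² = (7/10)Mv².
Setting this equal to Mgh gives the vertical rise h = (1+k)v₀²/(2g) = 1.4×3.94²/(2×9.8) = 1.109 m.
Along the incline, d = h/sinθ = 1.109/sin33.3° ≈ 2.02 m.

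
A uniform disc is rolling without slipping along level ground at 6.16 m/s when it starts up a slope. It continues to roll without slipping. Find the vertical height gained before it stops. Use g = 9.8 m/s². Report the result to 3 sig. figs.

h ≈ 2.90 m

With I = (1/2)MR², the ratio k = I/(MR²) is 0.5.
Since it rolls without slipping, ω = v/R and KE = ½Mv² + ½Iω² = ½(1+k)Mv² = (3/4)Mv².
All of this converts to potential energy at the highest point: (3/4)Mv₀² = Mgh.
Thus h = (1+k)v₀²/(2g) = 1.5 × 6.16² / (2 × 9.8) ≈ 2.90 m.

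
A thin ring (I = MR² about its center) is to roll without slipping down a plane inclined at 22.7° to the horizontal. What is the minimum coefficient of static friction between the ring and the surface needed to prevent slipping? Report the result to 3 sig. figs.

μ_min ≈ 0.209

The moment of inertia is MR², giving k ≡ I/(MR²) = 1.
Along the incline Mg sinθ − f = Ma, and torque about the center fR = Iα = kMR²(a/R) gives f = kMa.
These give a = g sinθ/(1+k) and the required friction f = kMg sinθ/(1+k).
The normal force is N = Mg cosθ, so μ_min = f/N = k tanθ/(1+k).
μ_min = 1 × tan22.7° / 2 ≈ 0.209.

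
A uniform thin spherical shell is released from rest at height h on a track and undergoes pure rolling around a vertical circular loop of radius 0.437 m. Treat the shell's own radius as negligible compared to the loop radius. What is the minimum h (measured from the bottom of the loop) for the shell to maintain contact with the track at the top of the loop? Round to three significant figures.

The moment of inertia is (2/3)MR², giving k ≡ I/(MR²) = 2/3.
At the top, contact is just lost when gravity alone supplies the centripetal force: Mg = Mv_top²/r, i.e. v_top² = gr.
With ω = v/R, the kinetic energy at speed v is ½(1+k)Mv² = (5/6)Mv².
Energy conservation from release (height h) to the top (height 2r): Mgh = Mg(2r) + (5/6)M·gr.
Thus h_min = 2r + (1+k)r/2 = r(2 + 1.667/2) = 0.437 × 2.833 ≈ 1.24 m.

h_min ≈ 1.24 m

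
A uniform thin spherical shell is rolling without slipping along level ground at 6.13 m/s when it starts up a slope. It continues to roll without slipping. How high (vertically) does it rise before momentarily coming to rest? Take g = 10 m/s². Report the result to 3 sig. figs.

h ≈ 3.13 m

Here I = (2/3)MR², so the shape factor k = I/(MR²) = 2/3.
Since it rolls without slipping, ω = v/R and KE = ½Mv² + ½Iω² = ½(1+k)Mv² = (5/6)Mv².
All of this converts to potential energy at the highest point: (5/6)Mv₀² = Mgh.
Thus h = (1+k)v₀²/(2g) = 1.667 × 6.13² / (2 × 10) ≈ 3.13 m.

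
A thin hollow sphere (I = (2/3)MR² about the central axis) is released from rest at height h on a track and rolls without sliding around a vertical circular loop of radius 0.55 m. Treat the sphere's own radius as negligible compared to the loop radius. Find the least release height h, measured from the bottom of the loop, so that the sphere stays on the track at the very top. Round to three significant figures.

h_min ≈ 1.56 m

The moment of inertia is (2/3)MR², giving k ≡ I/(MR²) = 2/3.
At the top, contact is just lost when gravity alone supplies the centripetal force: Mg = Mv_top²/r, i.e. v_top² = gr.
With ω = v/R, the kinetic energy at speed v is ½(1+k)Mv² = (5/6)Mv².
Energy conservation from release (height h) to the top (height 2r): Mgh = Mg(2r) + (5/6)M·gr.
Thus h_min = 2r + (1+k)r/2 = r(2 + 1.667/2) = 0.55 × 2.833 ≈ 1.56 m.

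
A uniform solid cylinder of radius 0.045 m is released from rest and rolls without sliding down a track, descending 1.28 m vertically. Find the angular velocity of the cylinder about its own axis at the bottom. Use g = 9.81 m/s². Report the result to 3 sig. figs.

ω ≈ 90.9 rad/s

With I = (1/2)MR², the ratio k = I/(MR²) is 0.5.
Pure rolling means v = ωR; then KE = ½Mv² + ½I(v/R)² = ½(1+k)Mv² = (3/4)Mv².
Energy conservation Mgh = ½(1+k)Mv² gives v = √(2gh/(1+k)) = √(2 × 9.81 × 1.28 / 1.5) = 4.092 m/s.
The angular speed follows from ω = v/R = 4.092/0.045 ≈ 90.9 rad/s.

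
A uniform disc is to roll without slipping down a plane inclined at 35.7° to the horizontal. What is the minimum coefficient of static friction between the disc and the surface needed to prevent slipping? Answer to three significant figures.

μ_min ≈ 0.240

For this body I = (1/2)MR², i.e. k = I/(MR²) = 0.5.
Translational: Mg sinθ − f = Ma. Rotational about the CM: fR = Iα = kMRa, so f = kMa.
These give a = g sinθ/(1+k) and the required friction f = kMg sinθ/(1+k).
The normal force is N = Mg cosθ, so μ_min = f/N = k tanθ/(1+k).
μ_min = 0.5 × tan35.7° / 1.5 ≈ 0.240.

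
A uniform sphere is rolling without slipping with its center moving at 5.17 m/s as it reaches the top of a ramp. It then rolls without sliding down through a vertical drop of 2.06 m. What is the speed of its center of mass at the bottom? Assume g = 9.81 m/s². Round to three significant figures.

v ≈ 7.46 m/s

With I = (2/5)MR², the ratio k = I/(MR²) is 0.4.
Rolling without slipping gives ω = v/R, so the total kinetic energy is ½Mv² + ½Iω² = ½(1+k)Mv² = (7/10)Mv².
Energy conservation: (7/10)Mv₀² + Mgh = (7/10)Mv², so v² = v₀² + 2gh/(1+k).
v = √(5.17² + 2×9.81×2.06/1.4) = √55.6 ≈ 7.46 m/s.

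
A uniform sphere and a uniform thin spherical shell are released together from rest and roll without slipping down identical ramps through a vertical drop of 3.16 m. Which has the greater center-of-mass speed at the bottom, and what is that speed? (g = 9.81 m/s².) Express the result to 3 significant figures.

For rolling without slipping, Mgh = ½(1+k)Mv² where k = I/(MR²), so v = √(2gh/(1+k)).
Uniform sphere: k = 0.4, giving v = √(2×9.81×3.16/1.4) = 6.655 m/s.
Uniform thin spherical shell: k = 2/3, giving v = √(2×9.81×3.16/1.667) = 6.099 m/s.
The smaller k wins: the uniform sphere, at ≈ 6.65 m/s.

the uniform sphere, at v ≈ 6.65 m/s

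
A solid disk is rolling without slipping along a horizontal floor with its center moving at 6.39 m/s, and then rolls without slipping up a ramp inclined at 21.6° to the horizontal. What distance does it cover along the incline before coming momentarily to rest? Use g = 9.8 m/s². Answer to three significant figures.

d ≈ 8.49 m

For this body I = (1/2)MR², i.e. k = I/(MR²) = 0.5.
The rolling condition ω = v/R makes the rotational term ½I(v/R)² = ½kMv², so KE_total = ½(1+k)Mv² = (3/4)Mv².
Setting this equal to Mgh gives the vertical rise h = (1+k)v₀²/(2g) = 1.5×6.39²/(2×9.8) = 3.125 m.
Along the incline, d = h/sinθ = 3.125/sin21.6° ≈ 8.49 m.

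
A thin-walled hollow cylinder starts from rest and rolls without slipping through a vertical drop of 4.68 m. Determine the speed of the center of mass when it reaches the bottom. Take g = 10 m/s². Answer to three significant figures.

For this body I = MR², i.e. k = I/(MR²) = 1.
Since it rolls without slipping, ω = v/R and KE = ½Mv² + ½Iω² = ½(1+k)Mv² = Mv².
Setting Mgh = Mv² gives v = √(2gh/(1+k)) = √(2·10·4.68/2) ≈ 6.84 m/s.

v ≈ 6.84 m/s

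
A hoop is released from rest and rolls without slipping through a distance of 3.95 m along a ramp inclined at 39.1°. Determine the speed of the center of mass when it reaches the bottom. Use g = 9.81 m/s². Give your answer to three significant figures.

v ≈ 4.94 m/s

For this body I = MR², i.e. k = I/(MR²) = 1.
The rolling condition ω = v/R makes the rotational term ½I(v/R)² = ½kMv², so KE_total = ½(1+k)Mv² = Mv².
The vertical drop is h = L sinθ = 3.95 × sin39.1° = 2.491 m.
Energy conservation: Mgh = Mv², so v = √(2gh/(1+k)) = √(2 × 9.81 × 2.491 / 2) ≈ 4.94 m/s.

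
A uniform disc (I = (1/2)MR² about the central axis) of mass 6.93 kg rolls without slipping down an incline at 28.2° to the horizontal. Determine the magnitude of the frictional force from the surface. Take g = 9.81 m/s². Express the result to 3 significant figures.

f ≈ 10.7 N

For this body I = (1/2)MR², i.e. k = I/(MR²) = 0.5.
Along the incline Mg sinθ − f = Ma, and torque about the center fR = Iα = kMR²(a/R) gives f = kMa.
Combining, a = g sinθ/(1+k) and f = kMa = kMg sinθ/(1+k).
f = 0.5 × 6.93 × 9.81 × sin28.2° / 1.5 ≈ 10.7 N.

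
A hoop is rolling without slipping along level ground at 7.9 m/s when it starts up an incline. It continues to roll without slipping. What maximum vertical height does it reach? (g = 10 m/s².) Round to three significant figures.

h ≈ 6.24 m

For this body I = MR², i.e. k = I/(MR²) = 1.
Rolling without slipping gives ω = v/R, so the total kinetic energy is ½Mv² + ½Iω² = ½(1+k)Mv² = Mv².
At the top the kinetic energy is zero, so Mv₀² = Mgh.
Thus h = (1+k)v₀²/(2g) = 2 × 7.9² / (2 × 10) ≈ 6.24 m.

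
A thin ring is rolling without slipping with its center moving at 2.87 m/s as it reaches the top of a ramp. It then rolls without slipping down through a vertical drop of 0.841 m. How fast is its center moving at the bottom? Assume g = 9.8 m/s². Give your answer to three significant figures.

Here I = MR², so the shape factor k = I/(MR²) = 1.
Since it rolls without slipping, ω = v/R and KE = ½Mv² + ½Iω² = ½(1+k)Mv² = Mv².
Conserving energy between top and bottom: Mv² = Mv₀² + Mgh, hence v² = v₀² + 2gh/(1+k).
v = √(2.87² + 2×9.8×0.841/2) = √16.48 ≈ 4.06 m/s.

v ≈ 4.06 m/s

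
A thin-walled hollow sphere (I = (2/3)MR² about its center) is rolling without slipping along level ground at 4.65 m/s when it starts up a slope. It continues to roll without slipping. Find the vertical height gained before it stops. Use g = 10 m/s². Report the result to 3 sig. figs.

h ≈ 1.80 m

With I = (2/3)MR², the ratio k = I/(MR²) is 2/3.
Rolling without slipping gives ω = v/R, so the total kinetic energy is ½Mv² + ½Iω² = ½(1+k)Mv² = (5/6)Mv².
All of this converts to potential energy at the highest point: (5/6)Mv₀² = Mgh.
Thus h = (1+k)v₀²/(2g) = 1.667 × 4.65² / (2 × 10) ≈ 1.80 m.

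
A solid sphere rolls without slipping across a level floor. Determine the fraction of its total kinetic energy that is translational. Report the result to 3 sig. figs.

With I = (2/5)MR², the ratio k = I/(MR²) is 0.4.
Since ω = v/R, the translational part is ½Mv² and the rotational part is ½I(v/R)² = ½kMv²; the total is ½(1+k)Mv².
The translational fraction is therefore 1/(1+k) = 1/1.4 ≈ 0.714.

fraction ≈ 0.714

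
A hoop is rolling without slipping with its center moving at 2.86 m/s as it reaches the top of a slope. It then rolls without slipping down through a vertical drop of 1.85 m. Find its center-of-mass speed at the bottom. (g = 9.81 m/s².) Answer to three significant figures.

With I = MR², the ratio k = I/(MR²) is 1.
Since it rolls without slipping, ω = v/R and KE = ½Mv² + ½Iω² = ½(1+k)Mv² = Mv².
Energy conservation: Mv₀² + Mgh = Mv², so v² = v₀² + 2gh/(1+k).
v = √(2.86² + 2×9.81×1.85/2) = √26.33 ≈ 5.13 m/s.

v ≈ 5.13 m/s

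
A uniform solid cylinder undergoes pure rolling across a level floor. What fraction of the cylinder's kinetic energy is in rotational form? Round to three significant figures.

The moment of inertia is (1/2)MR², giving k ≡ I/(MR²) = 0.5.
With ω = v/R, KE_trans = ½Mv² and KE_rot = ½Iω² = ½kMv², so KE_total = ½(1+k)Mv².
The rotational fraction is therefore k/(1+k) = 0.5/1.5 ≈ 0.333.

fraction ≈ 0.333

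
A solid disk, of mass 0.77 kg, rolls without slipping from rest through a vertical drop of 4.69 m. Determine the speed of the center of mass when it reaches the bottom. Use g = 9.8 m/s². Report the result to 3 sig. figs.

v ≈ 7.83 m/s

For this body I = (1/2)MR², i.e. k = I/(MR²) = 0.5.
The rolling condition ω = v/R makes the rotational term ½I(v/R)² = ½kMv², so KE_total = ½(1+k)Mv² = (3/4)Mv².
Setting Mgh = (3/4)Mv² gives v = √(2gh/(1+k)) = √(2·9.8·4.69/1.5) ≈ 7.83 m/s.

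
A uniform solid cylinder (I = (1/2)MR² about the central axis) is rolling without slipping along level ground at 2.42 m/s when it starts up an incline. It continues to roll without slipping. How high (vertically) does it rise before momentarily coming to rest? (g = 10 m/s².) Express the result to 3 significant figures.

For this body I = (1/2)MR², i.e. k = I/(MR²) = 0.5.
The rolling condition ω = v/R makes the rotational term ½I(v/R)² = ½kMv², so KE_total = ½(1+k)Mv² = (3/4)Mv².
All of this converts to potential energy at the highest point: (3/4)Mv₀² = Mgh.
Thus h = (1+k)v₀²/(2g) = 1.5 × 2.42² / (2 × 10) ≈ 0.439 m.

h ≈ 0.439 m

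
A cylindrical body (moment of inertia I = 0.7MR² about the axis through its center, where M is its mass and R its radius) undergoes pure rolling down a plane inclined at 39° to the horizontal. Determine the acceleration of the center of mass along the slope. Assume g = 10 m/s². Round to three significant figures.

With I = 0.7MR², the ratio k = I/(MR²) is 0.7.
Newton's second law down the slope: Mg sinθ − f = Ma. The torque equation fR = Iα (with α = a/R) gives f = kMa.
Eliminating f: Mg sinθ = (1+k)Ma, so a = g sinθ/(1+k) = 10 × sin39° / 1.7 ≈ 3.70 m/s².

a ≈ 3.70 m/s²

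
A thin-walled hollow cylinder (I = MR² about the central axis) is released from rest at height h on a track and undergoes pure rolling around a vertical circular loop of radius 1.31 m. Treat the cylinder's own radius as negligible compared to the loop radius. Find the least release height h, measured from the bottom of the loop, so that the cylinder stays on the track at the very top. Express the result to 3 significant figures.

The moment of inertia is MR², giving k ≡ I/(MR²) = 1.
At the top of the loop, the minimum-contact condition is Mg = Mv_top²/r, so v_top² = gr.
With ω = v/R, the kinetic energy at speed v is ½(1+k)Mv² = Mv².
Energy conservation from release (height h) to the top (height 2r): Mgh = Mg(2r) + M·gr.
Thus h_min = 2r + (1+k)r/2 = r(2 + 2/2) = 1.31 × 3 ≈ 3.93 m.

h_min ≈ 3.93 m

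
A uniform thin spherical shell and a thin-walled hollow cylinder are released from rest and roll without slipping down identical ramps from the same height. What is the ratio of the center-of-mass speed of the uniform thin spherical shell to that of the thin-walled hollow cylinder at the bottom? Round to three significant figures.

v_ratio ≈ 1.10

Each satisfies Mgh = ½(1+k)Mv² with k = I/(MR²), so v ∝ 1/√(1+k).
For the uniform thin spherical shell k = 2/3; for the thin-walled hollow cylinder k = 1.
v₁/v₂ = √((1+k₂)/(1+k₁)) = √(2/1.667) ≈ 1.10.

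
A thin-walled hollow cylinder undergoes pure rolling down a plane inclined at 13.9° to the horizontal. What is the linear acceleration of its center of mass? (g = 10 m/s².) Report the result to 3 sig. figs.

With I = MR², the ratio k = I/(MR²) is 1.
Newton's second law down the slope: Mg sinθ − f = Ma. The torque equation fR = Iα (with α = a/R) gives f = kMa.
Eliminating f: Mg sinθ = (1+k)Ma, so a = g sinθ/(1+k) = 10 × sin13.9° / 2 ≈ 1.20 m/s².

a ≈ 1.20 m/s²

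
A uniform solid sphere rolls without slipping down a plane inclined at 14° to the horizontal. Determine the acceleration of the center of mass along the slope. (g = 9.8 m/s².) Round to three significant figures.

Here I = (2/5)MR², so the shape factor k = I/(MR²) = 0.4.
Along the incline Mg sinθ − f = Ma, and torque about the center fR = Iα = kMR²(a/R) gives f = kMa.
Eliminating f: Mg sinθ = (1+k)Ma, so a = g sinθ/(1+k) = 9.8 × sin14° / 1.4 ≈ 1.69 m/s².

a ≈ 1.69 m/s²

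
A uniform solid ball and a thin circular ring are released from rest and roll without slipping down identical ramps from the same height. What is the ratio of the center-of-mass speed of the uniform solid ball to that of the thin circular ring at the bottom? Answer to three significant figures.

v_ratio ≈ 1.20

Each satisfies Mgh = ½(1+k)Mv² with k = I/(MR²), so v ∝ 1/√(1+k).
For the uniform solid ball k = 0.4; for the thin circular ring k = 1.
v₁/v₂ = √((1+k₂)/(1+k₁)) = √(2/1.4) ≈ 1.20.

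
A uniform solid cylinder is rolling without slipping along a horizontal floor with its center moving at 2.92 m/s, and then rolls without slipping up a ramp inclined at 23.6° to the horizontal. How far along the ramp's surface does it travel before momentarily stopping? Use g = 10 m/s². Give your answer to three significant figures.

d ≈ 1.60 m

The moment of inertia is (1/2)MR², giving k ≡ I/(MR²) = 0.5.
Since it rolls without slipping, ω = v/R and KE = ½Mv² + ½Iω² = ½(1+k)Mv² = (3/4)Mv².
Setting this equal to Mgh gives the vertical rise h = (1+k)v₀²/(2g) = 1.5×2.92²/(2×10) = 0.6395 m.
The distance along the slope is d = h/sinθ = 0.6395/sin23.6° ≈ 1.60 m.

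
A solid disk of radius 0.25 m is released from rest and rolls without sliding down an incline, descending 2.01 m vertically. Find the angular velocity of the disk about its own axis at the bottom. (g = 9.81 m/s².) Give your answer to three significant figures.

ω ≈ 20.5 rad/s

The moment of inertia is (1/2)MR², giving k ≡ I/(MR²) = 0.5.
The rolling condition ω = v/R makes the rotational term ½I(v/R)² = ½kMv², so KE_total = ½(1+k)Mv² = (3/4)Mv².
Energy conservation Mgh = ½(1+k)Mv² gives v = √(2gh/(1+k)) = √(2 × 9.81 × 2.01 / 1.5) = 5.127 m/s.
Then ω = v/R = 5.127 / 0.25 ≈ 20.5 rad/s.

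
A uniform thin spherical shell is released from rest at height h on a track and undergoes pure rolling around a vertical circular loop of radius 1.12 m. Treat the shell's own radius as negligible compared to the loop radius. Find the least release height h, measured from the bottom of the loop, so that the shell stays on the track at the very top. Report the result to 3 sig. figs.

h_min ≈ 3.17 m

With I = (2/3)MR², the ratio k = I/(MR²) is 2/3.
At the top of the loop, the minimum-contact condition is Mg = Mv_top²/r, so v_top² = gr.
With ω = v/R, the kinetic energy at speed v is ½(1+k)Mv² = (5/6)Mv².
Energy conservation from release (height h) to the top (height 2r): Mgh = Mg(2r) + (5/6)M·gr.
Thus h_min = 2r + (1+k)r/2 = r(2 + 1.667/2) = 1.12 × 2.833 ≈ 3.17 m.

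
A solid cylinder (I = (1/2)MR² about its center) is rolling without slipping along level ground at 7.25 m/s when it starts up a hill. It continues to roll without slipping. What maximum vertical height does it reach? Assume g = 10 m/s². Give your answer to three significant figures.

h ≈ 3.94 m

The moment of inertia is (1/2)MR², giving k ≡ I/(MR²) = 0.5.
Rolling without slipping gives ω = v/R, so the total kinetic energy is ½Mv² + ½Iω² = ½(1+k)Mv² = (3/4)Mv².
All of this converts to potential energy at the highest point: (3/4)Mv₀² = Mgh.
Thus h = (1+k)v₀²/(2g) = 1.5 × 7.25² / (2 × 10) ≈ 3.94 m.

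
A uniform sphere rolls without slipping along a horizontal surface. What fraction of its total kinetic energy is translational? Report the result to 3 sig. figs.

fraction ≈ 0.714

The moment of inertia is (2/5)MR², giving k ≡ I/(MR²) = 0.4.
With ω = v/R, KE_trans = ½Mv² and KE_rot = ½Iω² = ½kMv², so KE_total = ½(1+k)Mv².
The translational fraction is therefore 1/(1+k) = 1/1.4 ≈ 0.714.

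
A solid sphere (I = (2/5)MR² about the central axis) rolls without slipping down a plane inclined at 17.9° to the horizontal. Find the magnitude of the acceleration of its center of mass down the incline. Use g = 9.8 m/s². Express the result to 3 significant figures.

a ≈ 2.15 m/s²

For this body I = (2/5)MR², i.e. k = I/(MR²) = 0.4.
Along the incline Mg sinθ − f = Ma, and torque about the center fR = Iα = kMR²(a/R) gives f = kMa.
Eliminating f: Mg sinθ = (1+k)Ma, so a = g sinθ/(1+k) = 9.8 × sin17.9° / 1.4 ≈ 2.15 m/s².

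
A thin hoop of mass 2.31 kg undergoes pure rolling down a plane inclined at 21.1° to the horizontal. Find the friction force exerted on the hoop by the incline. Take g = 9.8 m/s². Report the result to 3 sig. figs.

f ≈ 4.07 N

The moment of inertia is MR², giving k ≡ I/(MR²) = 1.
Translational: Mg sinθ − f = Ma. Rotational about the CM: fR = Iα = kMRa, so f = kMa.
Combining, a = g sinθ/(1+k) and f = kMa = kMg sinθ/(1+k).
f = 1 × 2.31 × 9.8 × sin21.1° / 2 ≈ 4.07 N.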